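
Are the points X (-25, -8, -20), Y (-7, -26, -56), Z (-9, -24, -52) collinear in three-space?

XY = (18, -18, -36), XZ = (16, -16, -32).
XY × XZ = (0, 0, 0).
The cross product vanishes, so the three points are collinear.

Yes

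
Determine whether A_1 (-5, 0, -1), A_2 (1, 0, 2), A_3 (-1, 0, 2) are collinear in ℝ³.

No

A_1A_2 = (6, 0, 3), A_1A_3 = (4, 0, 3).
Comparing components 3 and 1: (3)(4) − (6)(3) = -6 ≠ 0, so A_1A_2 and A_1A_3 are not parallel and the points are not collinear.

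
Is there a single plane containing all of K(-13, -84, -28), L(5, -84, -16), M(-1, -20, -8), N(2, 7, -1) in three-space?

The four points are coplanar iff the 3×3 determinant with rows KL, KM, KN is zero.
Rows: (18, 0, 12), (12, 64, 20), (15, 91, 27).
Expanding along the first row: (18)(-92) − (0)(24) + (12)(132) = -72.
Nonzero ⇒ not coplanar.

No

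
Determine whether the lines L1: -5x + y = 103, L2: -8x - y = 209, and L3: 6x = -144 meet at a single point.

Yes

Intersecting L1 and L2: solving the 2×2 system gives (x, y) = (-24, -17).
Substitute into L3: (6)(-24) + (0)(-17) = -144.
This equals -144, so (-24, -17) lies on all three lines and they are concurrent.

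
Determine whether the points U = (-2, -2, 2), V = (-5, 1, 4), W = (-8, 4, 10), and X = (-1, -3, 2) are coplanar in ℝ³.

Yes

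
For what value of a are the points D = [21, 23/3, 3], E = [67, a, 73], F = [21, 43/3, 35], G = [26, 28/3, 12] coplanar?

61/3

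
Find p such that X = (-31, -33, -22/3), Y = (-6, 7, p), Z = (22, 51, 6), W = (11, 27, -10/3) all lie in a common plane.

-2/3

Coplanarity ⇔ det[XY; XZ; XW] = 0.
Expanding, this is linear in p: (-348)p + (-232) = 0.
So p = -2/3.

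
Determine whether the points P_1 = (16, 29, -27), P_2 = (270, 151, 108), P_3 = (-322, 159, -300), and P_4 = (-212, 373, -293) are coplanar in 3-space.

Yes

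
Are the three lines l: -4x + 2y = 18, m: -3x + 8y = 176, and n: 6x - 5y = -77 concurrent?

Intersecting l and m: solving the 2×2 system gives (x, y) = (8, 25).
Substitute into n: (6)(8) + (-5)(25) = -77.
This equals -77, so (8, 25) lies on all three lines and they are concurrent.

Yes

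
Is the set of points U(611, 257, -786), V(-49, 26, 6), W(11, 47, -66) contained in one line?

Yes

UV = (-660, -231, 792), UW = (-600, -210, 720).
Each component of UW is 10/11 times the corresponding component of UV, so UW = 10/11·UV and the points are collinear.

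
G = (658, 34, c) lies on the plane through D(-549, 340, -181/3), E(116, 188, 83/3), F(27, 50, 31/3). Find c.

295/3

Coplanarity requires DE · (DF × DG) = 0.
DE = (665, -152, 88), DF = (576, -290, 212/3); the triple product is linear in c with coefficient -105298 and constant term 31062910/3.
Setting it to zero: c = 295/3.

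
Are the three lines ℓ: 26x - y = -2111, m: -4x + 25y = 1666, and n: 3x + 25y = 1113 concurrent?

Intersecting ℓ and m: solving the 2×2 system gives (x, y) = (-51109/646, 17436/323).
Substitute into n: (3)(-51109/646) + (25)(17436/323) = 718473/646.
But n requires 1113 ≠ 718473/646, so the three lines have no common point.

No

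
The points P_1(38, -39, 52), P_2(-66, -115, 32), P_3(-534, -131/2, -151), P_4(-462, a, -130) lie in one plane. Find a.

-43

Normal to plane P_1P_2P_3: n = (14898, -9672, -40716); plane equation n·P = -1173900.
Requiring n·P_4 = -1173900: (-9672)a + (-1589796) = -1173900.
So a = -43.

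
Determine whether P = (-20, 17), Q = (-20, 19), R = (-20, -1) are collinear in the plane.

Yes

PQ = (0, 2), PR = (0, -18).
det[PQ; PR] = (0)(-18) − (2)(0) = 0.
The determinant is zero, so the points are collinear.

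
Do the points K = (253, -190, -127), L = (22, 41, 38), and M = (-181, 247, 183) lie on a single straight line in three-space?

No

KL = (-231, 231, 165), KM = (-434, 437, 310).
Comparing components 2 and 3: (231)(310) − (165)(437) = -495 ≠ 0, so KL and KM are not parallel and the points are not collinear.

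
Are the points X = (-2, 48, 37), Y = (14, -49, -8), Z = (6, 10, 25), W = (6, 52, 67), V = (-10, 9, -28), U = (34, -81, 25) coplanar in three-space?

Yes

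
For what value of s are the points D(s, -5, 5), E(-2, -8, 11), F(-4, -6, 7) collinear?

-5

Collinearity requires DE × DF = 0; each component is linear in s.
The y-component gives (-4)s + (-20) = 0, so s = -5.
The remaining components then also vanish.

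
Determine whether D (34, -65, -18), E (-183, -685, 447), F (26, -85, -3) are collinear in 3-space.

DE = (-217, -620, 465), DF = (-8, -20, 15).
DE × DF = (0, -465, -620).
The cross product is nonzero, so the points do not lie on one line.

No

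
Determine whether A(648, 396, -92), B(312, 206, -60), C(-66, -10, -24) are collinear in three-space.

No

AB = (-336, -190, 32), AC = (-714, -406, 68).
Comparing components 2 and 3: (-190)(68) − (32)(-406) = 72 ≠ 0, so AB and AC are not parallel and the points are not collinear.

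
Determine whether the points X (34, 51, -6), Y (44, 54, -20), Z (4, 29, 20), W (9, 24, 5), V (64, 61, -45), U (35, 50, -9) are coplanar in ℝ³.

The plane through X, Y, Z has normal n = XY × XZ = (-230, 160, -130) and equation n·P = 1120.
Checking the remaining points: n·W = 1120, n·V = 890, n·U = 1120.
Since n·V = 890 ≠ 1120, V is off the plane and the points are not all coplanar.

No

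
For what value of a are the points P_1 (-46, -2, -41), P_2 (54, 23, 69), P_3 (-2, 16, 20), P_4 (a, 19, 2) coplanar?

-38

Normal to plane P_1P_2P_3: n = (-455, -1260, 700); plane equation n·P = -5250.
Requiring n·P_4 = -5250: (-455)a + (-22540) = -5250.
So a = -38.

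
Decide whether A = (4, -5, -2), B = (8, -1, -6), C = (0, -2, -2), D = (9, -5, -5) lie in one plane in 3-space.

No

The four points are coplanar iff the 3×3 determinant with rows AB, AC, AD is zero.
Rows: (4, 4, -4), (-4, 3, 0), (5, 0, -3).
Expanding along the first row: (4)(-9) − (4)(12) + (-4)(-15) = -24.
Nonzero ⇒ not coplanar.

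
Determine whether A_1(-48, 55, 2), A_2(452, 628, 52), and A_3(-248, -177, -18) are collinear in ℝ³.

A_1A_2 = (500, 573, 50), A_1A_3 = (-200, -232, -20).
A_1A_2 × A_1A_3 = (140, 0, -1400).
The cross product is nonzero, so the points do not lie on one line.

No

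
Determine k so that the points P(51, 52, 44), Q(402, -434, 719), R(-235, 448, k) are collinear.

Direction PQ = (351, -486, 675). From the x-coordinate of R, the parameter along the line is τ = (-235 − 51)/351 = -22/27.
Then k = 44 + (-22/27)·(675) = -506.

-506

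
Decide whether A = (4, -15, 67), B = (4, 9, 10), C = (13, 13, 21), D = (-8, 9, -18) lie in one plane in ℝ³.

No

With A as base: AB = (0, 24, -57), AC = (9, 28, -46), AD = (-12, 24, -85).
AC × AD = (-1276, 1317, 552).
AB · (AC × AD) = 144.
Since 144 ≠ 0, the four points are not coplanar.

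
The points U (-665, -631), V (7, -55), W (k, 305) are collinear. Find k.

Collinearity: (W − U) must be parallel to (V − U) = (672, 576).
Cross-multiplying the components: (k − (-665))·(576) = (936)·(672).
Solving gives k = 427.

427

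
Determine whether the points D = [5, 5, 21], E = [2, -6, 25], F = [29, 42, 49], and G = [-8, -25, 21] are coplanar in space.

No

A normal to the plane through D, E, F is n = DE × DF = (-456, 180, 153).
The plane has equation n·P = 1833. For G: n·G = 2361.
2361 ≠ 1833, so G is off the plane.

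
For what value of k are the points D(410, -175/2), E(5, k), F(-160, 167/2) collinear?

34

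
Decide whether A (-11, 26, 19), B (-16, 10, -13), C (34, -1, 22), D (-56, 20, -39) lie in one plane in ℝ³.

Yes

A normal to the plane through A, B, C is n = AB × AC = (-912, -1425, 855).
The plane has equation n·P = -10773. For D: n·D = -10773.
Equal, so D lies in the plane and all four are coplanar.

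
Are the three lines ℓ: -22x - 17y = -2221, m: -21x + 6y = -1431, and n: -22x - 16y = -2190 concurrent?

Yes

Lines aᵢx + bᵢy = cᵢ with pairwise distinct directions are concurrent exactly when det[aᵢ bᵢ cᵢ] = 0.
Here the determinant is 0.
It vanishes, so the lines are concurrent at (77, 31).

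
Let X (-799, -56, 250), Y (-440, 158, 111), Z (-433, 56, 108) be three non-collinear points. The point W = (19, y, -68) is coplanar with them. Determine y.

-38

Coplanarity requires XY · (XZ × XW) = 0.
XY = (359, 214, -139), XZ = (366, 112, -142); the triple product is linear in y with coefficient 104 and constant term 3952.
Setting it to zero: y = -38.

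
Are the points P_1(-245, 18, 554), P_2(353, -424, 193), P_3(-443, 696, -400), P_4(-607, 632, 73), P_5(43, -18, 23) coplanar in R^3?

Yes

The plane through P_1, P_2, P_3 has normal n = P_1P_2 × P_1P_3 = (666426, 641970, 317928) and equation n·P = 24413202.
Checking the remaining points: n·P_4 = 24413202, n·P_5 = 24413202.
All equal 24413202, so all 5 points lie in one plane.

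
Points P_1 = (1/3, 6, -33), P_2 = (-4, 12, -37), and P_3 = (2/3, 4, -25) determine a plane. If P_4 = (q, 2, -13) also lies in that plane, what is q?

The plane through P_1, P_2, P_3 has equation 40x + (100/3)y + (20/3)z = -20/3.
Substituting P_4: (40)q + (-20) = -20/3, so q = 1/3.

1/3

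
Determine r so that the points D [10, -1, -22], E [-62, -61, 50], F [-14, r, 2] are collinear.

-21

Direction DE = (-72, -60, 72). From the x-coordinate of F, the parameter along the line is τ = (-14 − 10)/(-72) = 1/3.
Then r = (-1) + 1/3·(-60) = -21.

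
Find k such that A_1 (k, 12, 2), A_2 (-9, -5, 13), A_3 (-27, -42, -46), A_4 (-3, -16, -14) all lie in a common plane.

The points are coplanar iff A_1A_2 · (A_1A_3 × A_1A_4) = 0.
Expanding, this is linear in k: (-350)k + (15750) = 0.
So k = 45.

45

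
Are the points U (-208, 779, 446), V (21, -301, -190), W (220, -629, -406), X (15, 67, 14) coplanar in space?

Yes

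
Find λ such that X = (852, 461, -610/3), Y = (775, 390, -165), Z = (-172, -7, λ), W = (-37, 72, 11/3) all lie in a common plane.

46

The points are coplanar iff XY · (XZ × XW) = 0.
Expanding, this is linear in λ: (33166)λ + (-1525636) = 0.
So λ = 46.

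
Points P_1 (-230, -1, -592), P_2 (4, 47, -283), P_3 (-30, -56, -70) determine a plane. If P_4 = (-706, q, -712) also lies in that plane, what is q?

The plane through P_1, P_2, P_3 has equation 42051x − 60348y − 22470z = 3690858.
Substituting P_4: (-60348)q + (-13689366) = 3690858, so q = -288.

-288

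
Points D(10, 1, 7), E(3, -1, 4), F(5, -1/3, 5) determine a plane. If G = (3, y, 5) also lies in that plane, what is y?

A normal to the plane is n = DE × DF = (0, 1, -2/3).
G lies in the plane iff n · DG = 0.
This gives (1)y + (1/3) = 0, so y = -1/3.

-1/3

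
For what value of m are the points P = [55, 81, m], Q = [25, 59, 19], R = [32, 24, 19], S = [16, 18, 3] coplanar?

51

The points are coplanar iff PQ · (PR × PS) = 0.
Expanding, this is linear in m: (602)m + (-30702) = 0.
So m = 51.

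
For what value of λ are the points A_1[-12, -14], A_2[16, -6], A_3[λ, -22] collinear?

Collinearity: (A_3 − A_1) must be parallel to (A_2 − A_1) = (28, 8).
Cross-multiplying the components: (λ − (-12))·(8) = (-8)·(28).
Solving gives λ = -40.

-40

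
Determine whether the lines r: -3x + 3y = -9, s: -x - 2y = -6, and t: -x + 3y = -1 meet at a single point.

Intersecting r and s: solving the 2×2 system gives (x, y) = (4, 1).
Substitute into t: (-1)(4) + (3)(1) = -1.
This equals -1, so (4, 1) lies on all three lines and they are concurrent.

Yes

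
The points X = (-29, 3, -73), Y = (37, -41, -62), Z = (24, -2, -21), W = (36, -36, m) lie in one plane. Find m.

-56

The points are coplanar iff XY · (XZ × XW) = 0.
Expanding, this is linear in m: (2002)m + (112112) = 0.
So m = -56.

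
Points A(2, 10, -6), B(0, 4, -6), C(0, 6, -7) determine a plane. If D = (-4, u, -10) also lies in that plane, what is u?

Coplanarity requires AB · (AC × AD) = 0.
AB = (-2, -6, 0), AC = (-2, -4, -1); the triple product is linear in u with coefficient -2 and constant term 0.
Setting it to zero: u = 0.

0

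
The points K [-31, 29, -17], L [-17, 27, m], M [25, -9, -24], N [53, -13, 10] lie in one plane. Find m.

The points are coplanar iff KL · (KM × KN) = 0.
Expanding, this is linear in m: (840)m + (0) = 0.
So m = 0.

0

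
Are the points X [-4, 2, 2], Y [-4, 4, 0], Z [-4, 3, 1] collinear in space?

Yes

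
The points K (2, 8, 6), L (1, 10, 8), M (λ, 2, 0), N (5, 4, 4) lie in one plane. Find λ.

5

Normal to plane KLN: n = (4, 4, -2); plane equation n·P = 28.
Requiring n·M = 28: (4)λ + (8) = 28.
So λ = 5.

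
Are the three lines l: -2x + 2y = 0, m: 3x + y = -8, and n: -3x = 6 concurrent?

Yes

Intersecting l and m: solving the 2×2 system gives (x, y) = (-2, -2).
Substitute into n: (-3)(-2) + (0)(-2) = 6.
This equals 6, so (-2, -2) lies on all three lines and they are concurrent.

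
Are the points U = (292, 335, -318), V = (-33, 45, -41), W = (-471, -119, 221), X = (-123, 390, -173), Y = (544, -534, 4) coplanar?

The plane through U, V, W has normal n = UV × UW = (-30552, -36176, -73720) and equation n·P = 2402816.
Checking the remaining points: n·X = 2402816, n·Y = 2402816.
All equal 2402816, so all 5 points lie in one plane.

Yes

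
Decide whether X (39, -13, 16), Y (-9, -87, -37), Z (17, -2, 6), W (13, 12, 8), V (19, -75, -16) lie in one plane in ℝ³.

The plane through X, Y, Z has normal n = XY × XZ = (1323, 686, -2156) and equation n·P = 8183.
Checking the remaining points: n·W = 8183, n·V = 8183.
All equal 8183, so all 5 points lie in one plane.

Yes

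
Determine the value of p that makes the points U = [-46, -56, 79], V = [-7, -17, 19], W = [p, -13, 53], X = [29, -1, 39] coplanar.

Normal to plane UVX: n = (1740, -2940, -780); plane equation n·P = 22980.
Requiring n·W = 22980: (1740)p + (-3120) = 22980.
So p = 15.

15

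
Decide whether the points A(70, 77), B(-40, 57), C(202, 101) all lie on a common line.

Yes

AB = (-110, -20), AC = (132, 24).
Checking proportionality: AC = -6/5·AB, so the vectors are parallel and the points are collinear.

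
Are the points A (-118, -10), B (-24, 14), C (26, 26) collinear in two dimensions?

No

AB = (94, 24), AC = (144, 36).
Twice the signed area of △ABC is (94)(36) − (24)(144) = -72.
The area is nonzero, so the three points are not collinear.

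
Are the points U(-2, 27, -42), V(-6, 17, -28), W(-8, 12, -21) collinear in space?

Yes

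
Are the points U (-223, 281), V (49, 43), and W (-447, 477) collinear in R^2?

Yes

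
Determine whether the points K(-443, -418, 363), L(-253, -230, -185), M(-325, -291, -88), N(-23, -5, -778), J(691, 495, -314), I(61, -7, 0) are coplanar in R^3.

No

The plane through K, L, M has normal n = KL × KM = (-15192, 21026, 1946) and equation n·P = -1352414.
Checking the remaining points: n·N = -1269702, n·J = -700846, n·I = -1073894.
Since n·N = -1269702 ≠ -1352414, N is off the plane and the points are not all coplanar.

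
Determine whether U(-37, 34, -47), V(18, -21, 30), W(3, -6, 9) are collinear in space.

Yes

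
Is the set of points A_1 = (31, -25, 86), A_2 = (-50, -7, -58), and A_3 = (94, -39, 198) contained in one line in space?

Yes

A_1A_2 = (-81, 18, -144), A_1A_3 = (63, -14, 112).
Each component of A_1A_3 is -7/9 times the corresponding component of A_1A_2, so A_1A_3 = -7/9·A_1A_2 and the points are collinear.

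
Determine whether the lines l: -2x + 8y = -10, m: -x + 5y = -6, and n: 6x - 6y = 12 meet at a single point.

Yes

Intersecting l and m: solving the 2×2 system gives (x, y) = (1, -1).
Substitute into n: (6)(1) + (-6)(-1) = 12.
This equals 12, so (1, -1) lies on all three lines and they are concurrent.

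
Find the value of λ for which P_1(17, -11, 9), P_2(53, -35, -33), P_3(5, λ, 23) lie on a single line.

-3

Direction P_1P_2 = (36, -24, -42). From the x-coordinate of P_3, the parameter along the line is τ = (5 − 17)/36 = -1/3.
Then λ = (-11) + (-1/3)·(-24) = -3.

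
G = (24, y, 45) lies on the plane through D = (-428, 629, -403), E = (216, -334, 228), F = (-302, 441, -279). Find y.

-43

The plane through D, E, F has equation −784x − 350y + 266z = 8204.
Substituting G: (-350)y + (-6846) = 8204, so y = -43.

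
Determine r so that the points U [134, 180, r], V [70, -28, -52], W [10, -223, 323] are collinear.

-452

Collinearity requires UV × UW = 0; each component is linear in r.
The x-component gives (-195)r + (-88140) = 0, so r = -452.
The remaining components then also vanish.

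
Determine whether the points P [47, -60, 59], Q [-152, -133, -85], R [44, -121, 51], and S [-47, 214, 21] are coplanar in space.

A normal to the plane through P, Q, R is n = PQ × PR = (-8200, -1160, 11920).
The plane has equation n·X = 387480. For S: n·S = 387480.
Equal, so S lies in the plane and all four are coplanar.

Yes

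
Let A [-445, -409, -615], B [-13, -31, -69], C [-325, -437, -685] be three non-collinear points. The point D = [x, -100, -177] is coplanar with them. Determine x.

The plane through A, B, C has equation −11172x + 95760y − 57456z = 1141140.
Substituting D: (-11172)x + (593712) = 1141140, so x = -49.

-49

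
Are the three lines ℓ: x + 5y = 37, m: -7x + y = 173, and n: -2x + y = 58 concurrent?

Yes

The three lines meet at one point iff the augmented coefficient matrix [aᵢ bᵢ cᵢ] has rank < 3, i.e. its determinant vanishes.
Here the determinant is 0.
It vanishes, so the lines are concurrent at (-23, 12).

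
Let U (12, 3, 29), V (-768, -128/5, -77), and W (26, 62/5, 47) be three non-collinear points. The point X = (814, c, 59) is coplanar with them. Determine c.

The plane through U, V, W has equation (2408/5)x + 12556y − (34658/5)z = -787846/5.
Substituting X: (12556)c + (-16942) = -787846/5, so c = -56/5.

-56/5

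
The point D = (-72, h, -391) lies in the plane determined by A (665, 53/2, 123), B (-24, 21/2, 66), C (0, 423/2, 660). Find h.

The plane through A, B, C has equation 1953x + 407898y − 138105z = -4878873.
Substituting D: (407898)h + (53858439) = -4878873, so h = -144.

-144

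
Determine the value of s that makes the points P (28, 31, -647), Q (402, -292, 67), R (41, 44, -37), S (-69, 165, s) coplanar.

381

Coplanarity ⇔ det[PQ; PR; PS] = 0.
Expanding, this is linear in s: (9061)s + (-3452241) = 0.
So s = 381.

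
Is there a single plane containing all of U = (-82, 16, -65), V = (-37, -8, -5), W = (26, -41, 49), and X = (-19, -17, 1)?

No

A normal to the plane through U, V, W is n = UV × UW = (684, 1350, 27).
The plane has equation n·P = -36243. For X: n·X = -35919.
-35919 ≠ -36243, so X is off the plane.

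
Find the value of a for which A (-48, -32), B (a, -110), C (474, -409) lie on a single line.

Collinearity: (B − A) must be parallel to (C − A) = (522, -377).
Cross-multiplying the components: (a − (-48))·(-377) = (-78)·(522).
Solving gives a = 60.

60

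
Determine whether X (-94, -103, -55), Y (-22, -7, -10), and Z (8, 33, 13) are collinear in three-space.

XY = (72, 96, 45), XZ = (102, 136, 68).
XY × XZ = (408, -306, 0).
The cross product is nonzero, so the points do not lie on one line.

No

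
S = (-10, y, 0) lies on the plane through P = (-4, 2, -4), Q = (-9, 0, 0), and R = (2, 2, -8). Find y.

2

A normal to the plane is n = PQ × PR = (8, 4, 12).
S lies in the plane iff n · PS = 0.
This gives (4)y + (-8) = 0, so y = 2.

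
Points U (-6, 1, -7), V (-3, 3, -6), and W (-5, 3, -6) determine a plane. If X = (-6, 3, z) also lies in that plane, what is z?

The plane through U, V, W has equation −2y + 4z = -30.
Substituting X: (4)z + (-6) = -30, so z = -6.

-6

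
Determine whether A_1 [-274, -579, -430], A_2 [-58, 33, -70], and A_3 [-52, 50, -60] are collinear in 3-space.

Yes

A_1A_2 = (216, 612, 360), A_1A_3 = (222, 629, 370).
Each component of A_1A_3 is 37/36 times the corresponding component of A_1A_2, so A_1A_3 = 37/36·A_1A_2 and the points are collinear.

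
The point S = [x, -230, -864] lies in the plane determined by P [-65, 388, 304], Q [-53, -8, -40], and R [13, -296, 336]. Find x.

-104

Coplanarity requires PQ · (PR × PS) = 0.
PQ = (12, -396, -344), PR = (78, -684, 32); the triple product is linear in x with coefficient -247968 and constant term -25788672.
Setting it to zero: x = -104.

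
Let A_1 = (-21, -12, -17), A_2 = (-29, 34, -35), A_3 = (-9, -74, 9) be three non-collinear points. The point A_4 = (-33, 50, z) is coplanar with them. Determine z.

Coplanarity requires A_1A_2 · (A_1A_3 × A_1A_4) = 0.
A_1A_2 = (-8, 46, -18), A_1A_3 = (12, -62, 26); the triple product is linear in z with coefficient -56 and constant term -2408.
Setting it to zero: z = -43.

-43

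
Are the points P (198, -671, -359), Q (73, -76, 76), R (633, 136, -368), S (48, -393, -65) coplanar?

The four points are coplanar iff the 3×3 determinant with rows PQ, PR, PS is zero.
Rows: (-125, 595, 435), (435, 807, -9), (-150, 278, 294).
Expanding along the first row: (-125)(239760) − (595)(126540) + (435)(241980) = 0.
Zero determinant ⇒ coplanar.

Yes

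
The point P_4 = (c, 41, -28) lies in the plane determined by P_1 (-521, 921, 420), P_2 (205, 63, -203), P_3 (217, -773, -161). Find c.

The plane through P_1, P_2, P_3 has equation −556864x − 37968y − 596640z = 4568816.
Substituting P_4: (-556864)c + (15149232) = 4568816, so c = 19.

19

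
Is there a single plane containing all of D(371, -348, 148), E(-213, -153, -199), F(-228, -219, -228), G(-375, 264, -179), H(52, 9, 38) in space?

The plane through D, E, F has normal n = DE × DF = (-28557, -11731, 41469) and equation n·P = -374847.
Checking the remaining points: n·G = 188940, n·H = -14721.
Since n·G = 188940 ≠ -374847, G is off the plane and the points are not all coplanar.

No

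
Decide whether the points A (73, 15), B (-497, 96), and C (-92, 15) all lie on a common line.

AB = (-570, 81), AC = (-165, 0).
If collinear, AC would be a scalar multiple of AB. But (-570)·(0) ≠ (81)·(-165) (difference 13365), so they are not parallel; the points are not collinear.

No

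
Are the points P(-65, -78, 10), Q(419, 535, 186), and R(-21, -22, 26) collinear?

No

PQ = (484, 613, 176), PR = (44, 56, 16).
PQ × PR = (-48, 0, 132).
The cross product is nonzero, so the points do not lie on one line.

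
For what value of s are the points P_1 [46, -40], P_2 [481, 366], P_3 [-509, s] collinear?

Collinearity: (P_3 − P_1) must be parallel to (P_2 − P_1) = (435, 406).
Cross-multiplying the components: (s − (-40))·(435) = (-555)·(406).
Solving gives s = -558.

-558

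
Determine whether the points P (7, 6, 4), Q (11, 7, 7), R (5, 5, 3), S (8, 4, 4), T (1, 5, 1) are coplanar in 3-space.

The plane through P, Q, R has normal n = PQ × PR = (2, -2, -2) and equation n·X = -6.
Checking the remaining points: n·S = 0, n·T = -10.
Since n·S = 0 ≠ -6, S is off the plane and the points are not all coplanar.

No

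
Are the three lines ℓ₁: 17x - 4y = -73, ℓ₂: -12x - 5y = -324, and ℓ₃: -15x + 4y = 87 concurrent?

Intersecting ℓ₁ and ℓ₂: solving the 2×2 system gives (x, y) = (7, 48).
Substitute into ℓ₃: (-15)(7) + (4)(48) = 87.
This equals 87, so (7, 48) lies on all three lines and they are concurrent.

Yes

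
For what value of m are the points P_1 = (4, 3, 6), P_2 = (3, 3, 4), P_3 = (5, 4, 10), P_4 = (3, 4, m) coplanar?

6

The points are coplanar iff P_1P_2 · (P_1P_3 × P_1P_4) = 0.
Expanding, this is linear in m: (-1)m + (6) = 0.
So m = 6.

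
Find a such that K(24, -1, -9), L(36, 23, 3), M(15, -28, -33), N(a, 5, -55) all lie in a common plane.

Coplanarity ⇔ det[KL; KM; KN] = 0.
Expanding, this is linear in a: (-252)a + (12096) = 0.
So a = 48.

48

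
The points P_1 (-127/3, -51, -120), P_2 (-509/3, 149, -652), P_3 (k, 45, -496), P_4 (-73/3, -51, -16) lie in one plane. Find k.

-373/3

Normal to plane P_1P_2P_4: n = (20800, 11000/3, -3600); plane equation n·P = -1906600/3.
Requiring n·P_3 = -1906600/3: (20800)k + (1950600) = -1906600/3.
So k = -373/3.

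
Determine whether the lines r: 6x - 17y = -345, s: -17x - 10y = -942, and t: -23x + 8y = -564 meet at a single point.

Lines aᵢx + bᵢy = cᵢ with pairwise distinct directions are concurrent exactly when det[aᵢ bᵢ cᵢ] = 0.
Here the determinant is 0.
It vanishes, so the lines are concurrent at (36, 33).

Yes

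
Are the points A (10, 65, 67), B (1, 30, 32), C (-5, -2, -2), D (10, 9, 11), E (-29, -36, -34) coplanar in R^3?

The plane through A, B, C has normal n = AB × AC = (70, -96, 78) and equation n·P = -314.
Checking the remaining points: n·D = 694, n·E = -1226.
Since n·D = 694 ≠ -314, D is off the plane and the points are not all coplanar.

No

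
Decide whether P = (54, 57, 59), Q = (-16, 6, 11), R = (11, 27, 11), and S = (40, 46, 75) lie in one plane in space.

With P as base: PQ = (-70, -51, -48), PR = (-43, -30, -48), PS = (-14, -11, 16).
PR × PS = (-1008, 1360, 53).
PQ · (PR × PS) = -1344.
Since -1344 ≠ 0, the four points are not coplanar.

No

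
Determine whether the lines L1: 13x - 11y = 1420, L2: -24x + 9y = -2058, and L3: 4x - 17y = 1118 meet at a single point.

No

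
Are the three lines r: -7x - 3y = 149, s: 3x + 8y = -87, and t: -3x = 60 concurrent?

The three lines meet at one point iff the augmented coefficient matrix [aᵢ bᵢ cᵢ] has rank < 3, i.e. its determinant vanishes.
Here the determinant is -27.
Nonzero, so no common point exists.

No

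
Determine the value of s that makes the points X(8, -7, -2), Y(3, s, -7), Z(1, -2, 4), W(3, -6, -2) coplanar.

The points are coplanar iff XY · (XZ × XW) = 0.
Expanding, this is linear in s: (-30)s + (-270) = 0.
So s = -9.

-9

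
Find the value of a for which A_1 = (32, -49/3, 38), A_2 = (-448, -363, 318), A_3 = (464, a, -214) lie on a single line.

Direction A_1A_2 = (-480, -1040/3, 280). From the x-coordinate of A_3, the parameter along the line is τ = (464 − 32)/(-480) = -9/10.
Then a = (-49/3) + (-9/10)·(-1040/3) = 887/3.

887/3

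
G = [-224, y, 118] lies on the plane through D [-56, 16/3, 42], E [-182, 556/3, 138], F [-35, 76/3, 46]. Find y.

346/3

Coplanarity requires DE · (DF × DG) = 0.
DE = (-126, 180, 96), DF = (21, 20, 4); the triple product is linear in y with coefficient 2520 and constant term -290640.
Setting it to zero: y = 346/3.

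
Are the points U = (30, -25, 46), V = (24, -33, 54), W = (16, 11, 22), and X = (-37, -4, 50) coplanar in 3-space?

With U as base: UV = (-6, -8, 8), UW = (-14, 36, -24), UX = (-67, 21, 4).
UW × UX = (648, 1664, 2118).
UV · (UW × UX) = -256.
Since -256 ≠ 0, the four points are not coplanar.

No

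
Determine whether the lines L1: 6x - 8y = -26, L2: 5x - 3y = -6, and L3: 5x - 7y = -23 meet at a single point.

Intersecting L1 and L2: solving the 2×2 system gives (x, y) = (15/11, 47/11).
Substitute into L3: (5)(15/11) + (-7)(47/11) = -254/11.
But L3 requires -23 ≠ -254/11, so the three lines have no common point.

No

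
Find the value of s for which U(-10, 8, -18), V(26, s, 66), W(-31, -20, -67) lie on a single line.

Collinearity requires UV × UW = 0; each component is linear in s.
The x-component gives (-49)s + (2744) = 0, so s = 56.
The remaining components then also vanish.

56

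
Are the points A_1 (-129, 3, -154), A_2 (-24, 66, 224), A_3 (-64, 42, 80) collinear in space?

Yes

A_1A_2 = (105, 63, 378), A_1A_3 = (65, 39, 234).
Each component of A_1A_3 is 13/21 times the corresponding component of A_1A_2, so A_1A_3 = 13/21·A_1A_2 and the points are collinear.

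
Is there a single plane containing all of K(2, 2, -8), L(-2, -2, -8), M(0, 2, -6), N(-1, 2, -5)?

Yes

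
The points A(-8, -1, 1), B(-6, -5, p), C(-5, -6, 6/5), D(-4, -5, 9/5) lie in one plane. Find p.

Normal to plane ACD: n = (-16/5, -8/5, 8); plane equation n·P = 176/5.
Requiring n·B = 176/5: (8)p + (136/5) = 176/5.
So p = 1.

1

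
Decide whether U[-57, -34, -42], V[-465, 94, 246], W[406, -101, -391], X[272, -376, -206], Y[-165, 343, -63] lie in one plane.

The plane through U, V, W has normal n = UV × UW = (-25376, -9048, -31928) and equation n·P = 3095040.
Checking the remaining points: n·X = 3076944, n·Y = 3095040.
Since n·X = 3076944 ≠ 3095040, X is off the plane and the points are not all coplanar.

No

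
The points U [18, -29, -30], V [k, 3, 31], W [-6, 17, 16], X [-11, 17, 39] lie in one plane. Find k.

Coplanarity ⇔ det[UV; UW; UX] = 0.
Expanding, this is linear in k: (1058)k + (5290) = 0.
So k = -5.

-5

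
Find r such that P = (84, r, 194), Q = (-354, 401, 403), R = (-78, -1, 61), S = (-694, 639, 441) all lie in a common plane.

Coplanarity ⇔ det[PQ; PR; PS] = 0.
Expanding, this is linear in r: (-105792)r + (-1375296) = 0.
So r = -13.

-13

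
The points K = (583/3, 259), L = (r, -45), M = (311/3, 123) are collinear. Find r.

Collinearity: (L − K) must be parallel to (M − K) = (-272/3, -136).
Cross-multiplying the components: (r − 583/3)·(-136) = (-304)·(-272/3).
Solving gives r = -25/3.

-25/3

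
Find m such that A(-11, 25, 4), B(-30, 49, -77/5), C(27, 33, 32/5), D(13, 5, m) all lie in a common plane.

Coplanarity ⇔ det[AB; AC; AD] = 0.
Expanding, this is linear in m: (-1064)m + (115976/5) = 0.
So m = 109/5.

109/5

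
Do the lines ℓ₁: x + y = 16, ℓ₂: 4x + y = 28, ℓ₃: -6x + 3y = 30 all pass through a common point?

No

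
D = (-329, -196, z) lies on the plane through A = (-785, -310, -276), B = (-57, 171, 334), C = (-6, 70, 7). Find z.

-408

A normal to the plane is n = AB × AC = (-95677, 269166, -98059).
D lies in the plane iff n · AD = 0.
This gives (-98059)z + (-40008072) = 0, so z = -408.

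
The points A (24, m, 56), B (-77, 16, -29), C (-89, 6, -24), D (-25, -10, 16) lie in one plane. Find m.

The points are coplanar iff AB · (AC × AD) = 0.
Expanding, this is linear in m: (-800)m + (-25600) = 0.
So m = -32.

-32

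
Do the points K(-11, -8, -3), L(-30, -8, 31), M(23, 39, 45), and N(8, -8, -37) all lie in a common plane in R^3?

A normal to the plane through K, L, M is n = KL × KM = (-1598, 2068, -893).
The plane has equation n·P = 3713. For N: n·N = 3713.
Equal, so N lies in the plane and all four are coplanar.

Yes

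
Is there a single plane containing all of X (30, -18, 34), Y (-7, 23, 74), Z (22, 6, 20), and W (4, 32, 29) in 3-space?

No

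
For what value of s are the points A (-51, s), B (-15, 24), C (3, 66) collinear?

Collinearity: (A − B) must be parallel to (C − B) = (18, 42).
Cross-multiplying the components: (s − 24)·(18) = (-36)·(42).
Solving gives s = -60.

-60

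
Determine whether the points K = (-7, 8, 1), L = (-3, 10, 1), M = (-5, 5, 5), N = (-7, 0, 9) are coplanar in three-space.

Yes

A normal to the plane through K, L, M is n = KL × KM = (8, -16, -16).
The plane has equation n·P = -200. For N: n·N = -200.
Equal, so N lies in the plane and all four are coplanar.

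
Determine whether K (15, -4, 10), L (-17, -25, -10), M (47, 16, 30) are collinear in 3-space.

No

KL = (-32, -21, -20), KM = (32, 20, 20).
Comparing components 2 and 3: (-21)(20) − (-20)(20) = -20 ≠ 0, so KL and KM are not parallel and the points are not collinear.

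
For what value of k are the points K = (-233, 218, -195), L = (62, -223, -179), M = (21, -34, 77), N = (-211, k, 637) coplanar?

The points are coplanar iff KL · (KM × KN) = 0.
Expanding, this is linear in k: (-76176)k + (45400896) = 0.
So k = 596.

596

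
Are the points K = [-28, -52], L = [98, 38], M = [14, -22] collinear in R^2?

KL = (126, 90), KM = (42, 30).
det[KL; KM] = (126)(30) − (90)(42) = 0.
The determinant is zero, so the points are collinear.

Yes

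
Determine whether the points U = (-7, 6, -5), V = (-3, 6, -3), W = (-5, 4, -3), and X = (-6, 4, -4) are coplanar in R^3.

No

The four points are coplanar iff the 3×3 determinant with rows UV, UW, UX is zero.
Rows: (4, 0, 2), (2, -2, 2), (1, -2, 1).
Expanding along the first row: (4)(2) − (0)(0) + (2)(-2) = 4.
Nonzero ⇒ not coplanar.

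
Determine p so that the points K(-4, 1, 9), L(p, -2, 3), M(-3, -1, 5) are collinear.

-5/2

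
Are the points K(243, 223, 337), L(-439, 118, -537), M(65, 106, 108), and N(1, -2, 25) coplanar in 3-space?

No

A normal to the plane through K, L, M is n = KL × KM = (-78213, -606, 61104).
The plane has equation n·P = 1451151. For N: n·N = 1450599.
1450599 ≠ 1451151, so N is off the plane.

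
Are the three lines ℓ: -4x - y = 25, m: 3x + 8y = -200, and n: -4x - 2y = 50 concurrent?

Yes

Intersecting ℓ and m: solving the 2×2 system gives (x, y) = (0, -25).
Substitute into n: (-4)(0) + (-2)(-25) = 50.
This equals 50, so (0, -25) lies on all three lines and they are concurrent.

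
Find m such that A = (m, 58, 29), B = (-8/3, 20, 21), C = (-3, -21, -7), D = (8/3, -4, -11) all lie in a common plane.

The points are coplanar iff AB · (AC × AD) = 0.
Expanding, this is linear in m: (-640)m + (2560) = 0.
So m = 4.

4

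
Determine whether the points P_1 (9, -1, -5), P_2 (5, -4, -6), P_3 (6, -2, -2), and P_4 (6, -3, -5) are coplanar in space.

With P_1 as base: P_1P_2 = (-4, -3, -1), P_1P_3 = (-3, -1, 3), P_1P_4 = (-3, -2, 0).
P_1P_3 × P_1P_4 = (6, -9, 3).
P_1P_2 · (P_1P_3 × P_1P_4) = 0.
The scalar triple product vanishes, so the four points are coplanar.

Yes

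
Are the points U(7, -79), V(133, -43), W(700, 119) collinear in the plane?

UV = (126, 36), UW = (693, 198).
Twice the signed area of △UVW is (126)(198) − (36)(693) = 0.
The triangle is degenerate (zero area), so the points are collinear.

Yes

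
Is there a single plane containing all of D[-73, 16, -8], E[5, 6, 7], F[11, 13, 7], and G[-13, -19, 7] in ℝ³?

With D as base: DE = (78, -10, 15), DF = (84, -3, 15), DG = (60, -35, 15).
DF × DG = (480, -360, -2760).
DE · (DF × DG) = -360.
Since -360 ≠ 0, the four points are not coplanar.

No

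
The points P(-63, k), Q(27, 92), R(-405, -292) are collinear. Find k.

The three points are collinear iff det[PQ; PR] = 0.
This determinant is linear in k: (-432)k + (5184) = 0, so k = 12.

12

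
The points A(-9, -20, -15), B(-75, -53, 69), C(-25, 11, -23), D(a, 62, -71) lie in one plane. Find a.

Normal to plane ABC: n = (-2340, -1872, -2574); plane equation n·P = 97110.
Requiring n·D = 97110: (-2340)a + (66690) = 97110.
So a = -13.

-13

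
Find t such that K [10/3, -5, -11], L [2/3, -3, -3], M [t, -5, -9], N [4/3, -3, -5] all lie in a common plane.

Coplanarity ⇔ det[KL; KM; KN] = 0.
Expanding, this is linear in t: (4)t + (-32/3) = 0.
So t = 8/3.

8/3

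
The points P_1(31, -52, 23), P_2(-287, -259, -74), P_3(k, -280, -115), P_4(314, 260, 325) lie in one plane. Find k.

The points are coplanar iff P_1P_2 · (P_1P_3 × P_1P_4) = 0.
Expanding, this is linear in k: (32250)k + (9030000) = 0.
So k = -280.

-280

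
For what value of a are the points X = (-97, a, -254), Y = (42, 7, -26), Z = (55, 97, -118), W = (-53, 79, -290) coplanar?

-11

Coplanarity ⇔ det[XY; XZ; XW] = 0.
Expanding, this is linear in a: (-12172)a + (-133892) = 0.
So a = -11.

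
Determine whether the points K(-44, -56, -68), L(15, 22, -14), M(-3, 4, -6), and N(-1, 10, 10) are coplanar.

Yes

The four points are coplanar iff the 3×3 determinant with rows KL, KM, KN is zero.
Rows: (59, 78, 54), (41, 60, 62), (43, 66, 78).
Expanding along the first row: (59)(588) − (78)(532) + (54)(126) = 0.
Zero determinant ⇒ coplanar.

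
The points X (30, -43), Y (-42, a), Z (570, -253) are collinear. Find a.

-15

Collinearity: (Y − X) must be parallel to (Z − X) = (540, -210).
Cross-multiplying the components: (a − (-43))·(540) = (-72)·(-210).
Solving gives a = -15.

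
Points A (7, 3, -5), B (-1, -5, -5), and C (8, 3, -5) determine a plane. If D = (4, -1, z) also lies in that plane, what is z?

Coplanarity requires AB · (AC × AD) = 0.
AB = (-8, -8, 0), AC = (1, 0, 0); the triple product is linear in z with coefficient 8 and constant term 40.
Setting it to zero: z = -5.

-5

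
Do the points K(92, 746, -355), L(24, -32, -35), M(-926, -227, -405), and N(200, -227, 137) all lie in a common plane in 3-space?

A normal to the plane through K, L, M is n = KL × KM = (350260, -329160, -725840).
The plane has equation n·P = 44343760. For N: n·N = 45331240.
45331240 ≠ 44343760, so N is off the plane.

No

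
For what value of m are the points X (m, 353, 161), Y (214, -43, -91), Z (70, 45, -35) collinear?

-434

Collinearity requires XY × XZ = 0; each component is linear in m.
The y-component gives (56)m + (24304) = 0, so m = -434.
The remaining components then also vanish.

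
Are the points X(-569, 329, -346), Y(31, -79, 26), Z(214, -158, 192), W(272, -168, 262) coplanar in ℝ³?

Yes

With X as base: XY = (600, -408, 372), XZ = (783, -487, 538), XW = (841, -497, 608).
XZ × XW = (-28710, -23606, 20416).
XY · (XZ × XW) = 0.
The scalar triple product vanishes, so the four points are coplanar.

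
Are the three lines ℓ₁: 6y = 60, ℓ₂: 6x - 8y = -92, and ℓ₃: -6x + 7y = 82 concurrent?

Intersecting ℓ₁ and ℓ₂: solving the 2×2 system gives (x, y) = (-2, 10).
Substitute into ℓ₃: (-6)(-2) + (7)(10) = 82.
This equals 82, so (-2, 10) lies on all three lines and they are concurrent.

Yes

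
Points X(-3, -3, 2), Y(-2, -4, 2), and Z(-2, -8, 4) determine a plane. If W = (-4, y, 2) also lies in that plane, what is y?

Coplanarity requires XY · (XZ × XW) = 0.
XY = (1, -1, 0), XZ = (1, -5, 2); the triple product is linear in y with coefficient -2 and constant term -4.
Setting it to zero: y = -2.

-2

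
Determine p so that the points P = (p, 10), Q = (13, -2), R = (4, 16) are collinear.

Collinearity: (P − Q) must be parallel to (R − Q) = (-9, 18).
Cross-multiplying the components: (p − 13)·(18) = (12)·(-9).
Solving gives p = 7.

7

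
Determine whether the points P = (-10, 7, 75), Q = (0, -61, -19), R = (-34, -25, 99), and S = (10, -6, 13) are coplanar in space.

With P as base: PQ = (10, -68, -94), PR = (-24, -32, 24), PS = (20, -13, -62).
PR × PS = (2296, -1008, 952).
PQ · (PR × PS) = 2016.
Since 2016 ≠ 0, the four points are not coplanar.

No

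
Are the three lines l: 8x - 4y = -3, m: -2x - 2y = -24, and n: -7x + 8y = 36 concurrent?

Intersecting l and m: solving the 2×2 system gives (x, y) = (15/4, 33/4).
Substitute into n: (-7)(15/4) + (8)(33/4) = 159/4.
But n requires 36 ≠ 159/4, so the three lines have no common point.

No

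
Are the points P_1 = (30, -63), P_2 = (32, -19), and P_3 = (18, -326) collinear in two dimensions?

P_1P_2 = (2, 44), P_1P_3 = (-12, -263).
If collinear, P_1P_3 would be a scalar multiple of P_1P_2. But (2)·(-263) ≠ (44)·(-12) (difference 2), so they are not parallel; the points are not collinear.

No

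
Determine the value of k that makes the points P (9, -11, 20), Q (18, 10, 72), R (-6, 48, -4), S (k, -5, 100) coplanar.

Coplanarity ⇔ det[PQ; PR; PS] = 0.
Expanding, this is linear in k: (-3572)k + (96444) = 0.
So k = 27.

27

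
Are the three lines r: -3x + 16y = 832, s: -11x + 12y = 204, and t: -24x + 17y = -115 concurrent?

Intersecting r and s: solving the 2×2 system gives (x, y) = (48, 61).
Substitute into t: (-24)(48) + (17)(61) = -115.
This equals -115, so (48, 61) lies on all three lines and they are concurrent.

Yes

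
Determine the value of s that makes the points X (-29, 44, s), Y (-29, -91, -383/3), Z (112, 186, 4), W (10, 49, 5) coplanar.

The points are coplanar iff XY · (XZ × XW) = 0.
Expanding, this is linear in s: (-8937)s + (691128) = 0.
So s = 232/3.

232/3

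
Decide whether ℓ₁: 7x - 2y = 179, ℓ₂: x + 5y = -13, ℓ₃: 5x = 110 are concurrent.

The three lines meet at one point iff the augmented coefficient matrix [aᵢ bᵢ cᵢ] has rank < 3, i.e. its determinant vanishes.
Here the determinant is -275.
Nonzero, so no common point exists.

No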